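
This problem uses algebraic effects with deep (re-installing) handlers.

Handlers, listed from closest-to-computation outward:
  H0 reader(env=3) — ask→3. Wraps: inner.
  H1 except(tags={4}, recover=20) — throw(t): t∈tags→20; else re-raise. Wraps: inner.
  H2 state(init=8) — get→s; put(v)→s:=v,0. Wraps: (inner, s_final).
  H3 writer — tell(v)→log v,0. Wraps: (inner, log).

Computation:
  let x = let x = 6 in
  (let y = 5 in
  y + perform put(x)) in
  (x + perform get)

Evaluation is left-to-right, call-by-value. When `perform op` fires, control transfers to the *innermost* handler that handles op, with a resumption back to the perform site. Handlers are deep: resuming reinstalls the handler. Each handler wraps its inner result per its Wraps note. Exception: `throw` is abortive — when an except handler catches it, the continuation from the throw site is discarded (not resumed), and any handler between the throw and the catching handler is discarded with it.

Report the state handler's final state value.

Answer: 6

Step-by-step:
put(6) @ H2 ⇒ s:=6
get @ H2 ⇒ 6
H0 returns 11
H1 returns 11
H2 returns (11, 6)
H3 returns ((11, 6), ())
= ((11, 6), ())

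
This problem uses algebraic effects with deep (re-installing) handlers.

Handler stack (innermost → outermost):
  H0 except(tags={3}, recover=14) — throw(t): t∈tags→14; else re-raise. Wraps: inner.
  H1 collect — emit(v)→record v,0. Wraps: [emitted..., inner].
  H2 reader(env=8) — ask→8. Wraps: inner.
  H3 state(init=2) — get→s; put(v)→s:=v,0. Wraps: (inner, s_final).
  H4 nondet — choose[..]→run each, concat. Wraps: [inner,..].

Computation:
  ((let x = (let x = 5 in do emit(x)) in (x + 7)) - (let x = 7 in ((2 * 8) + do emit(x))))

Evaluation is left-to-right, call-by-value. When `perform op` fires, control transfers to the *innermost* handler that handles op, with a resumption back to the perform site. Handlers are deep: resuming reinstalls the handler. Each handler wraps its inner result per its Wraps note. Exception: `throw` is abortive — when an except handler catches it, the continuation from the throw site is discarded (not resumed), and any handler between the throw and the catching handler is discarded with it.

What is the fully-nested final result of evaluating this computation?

Step-by-step:
emit(5) @ H1 ⇒ out+=5
emit(7) @ H1 ⇒ out+=7
H0 returns -9
H1 returns [5, 7, -9]
H2 returns [5, 7, -9]
H3 returns ([5, 7, -9], 2)
H4 returns [([5, 7, -9], 2)]
= [([5, 7, -9], 2)]

Answer: [([5, 7, -9], 2)]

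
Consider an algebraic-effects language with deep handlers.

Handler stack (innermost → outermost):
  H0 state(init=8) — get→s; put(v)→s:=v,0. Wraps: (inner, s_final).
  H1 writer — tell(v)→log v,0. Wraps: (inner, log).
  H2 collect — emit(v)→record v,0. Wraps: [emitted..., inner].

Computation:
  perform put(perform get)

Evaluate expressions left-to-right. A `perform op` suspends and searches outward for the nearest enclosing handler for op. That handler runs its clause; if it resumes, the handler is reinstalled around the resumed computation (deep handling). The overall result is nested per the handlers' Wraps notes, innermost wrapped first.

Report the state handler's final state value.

Answer: 8

Evaluation trace:
get @ H0 ⇒ 8
put(8) @ H0 ⇒ s:=8
H0 returns (0, 8)
H1 returns ((0, 8), ())
H2 returns [((0, 8), ())]
= [((0, 8), ())]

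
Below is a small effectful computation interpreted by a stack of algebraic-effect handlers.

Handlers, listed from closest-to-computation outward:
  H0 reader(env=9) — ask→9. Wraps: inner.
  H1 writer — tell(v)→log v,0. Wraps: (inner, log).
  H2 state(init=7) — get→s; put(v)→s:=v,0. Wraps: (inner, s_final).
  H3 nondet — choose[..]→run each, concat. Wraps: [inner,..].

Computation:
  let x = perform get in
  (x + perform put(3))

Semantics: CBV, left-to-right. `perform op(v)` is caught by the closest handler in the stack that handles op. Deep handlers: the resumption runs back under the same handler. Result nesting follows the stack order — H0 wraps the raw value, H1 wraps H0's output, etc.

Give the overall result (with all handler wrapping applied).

Answer: [((7, ()), 3)]

Evaluation trace:
get @ H2 ⇒ 7
put(3) @ H2 ⇒ s:=3
H0 returns 7
H1 returns (7, ())
H2 returns ((7, ()), 3)
H3 returns [((7, ()), 3)]
= [((7, ()), 3)]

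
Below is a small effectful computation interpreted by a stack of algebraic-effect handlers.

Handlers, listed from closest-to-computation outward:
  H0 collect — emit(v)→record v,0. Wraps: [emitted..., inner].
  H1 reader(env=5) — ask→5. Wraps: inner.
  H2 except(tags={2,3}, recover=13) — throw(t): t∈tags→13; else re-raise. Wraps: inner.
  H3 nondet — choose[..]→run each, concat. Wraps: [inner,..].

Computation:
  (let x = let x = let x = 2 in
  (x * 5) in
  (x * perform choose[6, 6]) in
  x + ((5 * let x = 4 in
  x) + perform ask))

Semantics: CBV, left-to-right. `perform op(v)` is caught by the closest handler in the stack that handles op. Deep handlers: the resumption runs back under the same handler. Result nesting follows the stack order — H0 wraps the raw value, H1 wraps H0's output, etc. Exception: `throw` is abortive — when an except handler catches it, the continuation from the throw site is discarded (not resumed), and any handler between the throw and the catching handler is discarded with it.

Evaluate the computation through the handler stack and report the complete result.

Step-by-step:
choose[6, 6] @ H3
  branch[0] choose=6:
    ask @ H1 ⇒ 5
    H0 returns [85]
    H1 returns [85]
    H2 returns [85]
    H3 returns [[85]]
  branch[1] choose=6:
    ask @ H1 ⇒ 5
    H0 returns [85]
    H1 returns [85]
    H2 returns [85]
    H3 returns [[85]]
= [[85], [85]]

Answer: [[85], [85]]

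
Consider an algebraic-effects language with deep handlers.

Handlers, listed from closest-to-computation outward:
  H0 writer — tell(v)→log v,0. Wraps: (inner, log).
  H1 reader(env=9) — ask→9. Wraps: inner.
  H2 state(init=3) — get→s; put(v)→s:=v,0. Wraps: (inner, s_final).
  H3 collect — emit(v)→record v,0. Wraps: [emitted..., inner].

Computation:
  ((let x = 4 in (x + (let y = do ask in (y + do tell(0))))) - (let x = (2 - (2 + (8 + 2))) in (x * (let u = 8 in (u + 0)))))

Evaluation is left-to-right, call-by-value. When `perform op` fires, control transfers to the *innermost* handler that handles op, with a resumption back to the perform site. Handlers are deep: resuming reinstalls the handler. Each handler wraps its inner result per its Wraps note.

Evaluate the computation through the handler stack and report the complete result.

Step-by-step:
ask @ H1 ⇒ 9
tell(0) @ H0 ⇒ log+=0
H0 returns (93, (0))
H1 returns (93, (0))
H2 returns ((93, (0)), 3)
H3 returns [((93, (0)), 3)]
= [((93, (0)), 3)]

Answer: [((93, (0)), 3)]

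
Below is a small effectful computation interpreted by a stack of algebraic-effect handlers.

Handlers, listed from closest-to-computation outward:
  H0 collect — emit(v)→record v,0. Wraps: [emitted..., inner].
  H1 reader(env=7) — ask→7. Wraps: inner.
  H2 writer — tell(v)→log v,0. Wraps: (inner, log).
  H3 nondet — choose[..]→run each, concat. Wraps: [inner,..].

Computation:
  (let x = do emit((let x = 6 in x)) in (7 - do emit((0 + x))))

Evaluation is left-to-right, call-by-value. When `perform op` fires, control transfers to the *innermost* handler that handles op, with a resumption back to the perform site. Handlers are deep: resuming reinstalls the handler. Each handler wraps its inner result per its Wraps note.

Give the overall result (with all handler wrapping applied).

Evaluation trace:
emit(6) @ H0 ⇒ out+=6
emit(0) @ H0 ⇒ out+=0
H0 returns [6, 0, 7]
H1 returns [6, 0, 7]
H2 returns ([6, 0, 7], ())
H3 returns [([6, 0, 7], ())]
= [([6, 0, 7], ())]

Answer: [([6, 0, 7], ())]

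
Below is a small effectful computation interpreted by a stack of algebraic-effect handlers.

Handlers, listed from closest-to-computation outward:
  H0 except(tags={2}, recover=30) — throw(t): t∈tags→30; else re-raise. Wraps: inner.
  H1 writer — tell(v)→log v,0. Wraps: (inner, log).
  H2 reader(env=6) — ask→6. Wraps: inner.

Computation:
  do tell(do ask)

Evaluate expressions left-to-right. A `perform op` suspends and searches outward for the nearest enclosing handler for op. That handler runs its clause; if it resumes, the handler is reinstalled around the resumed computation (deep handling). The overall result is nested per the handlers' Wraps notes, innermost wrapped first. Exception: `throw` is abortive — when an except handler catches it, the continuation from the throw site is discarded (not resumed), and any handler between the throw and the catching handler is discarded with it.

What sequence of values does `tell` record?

Answer: (6)

Evaluation trace:
ask @ H2 ⇒ 6
tell(6) @ H1 ⇒ log+=6
H0 returns 0
H1 returns (0, (6))
H2 returns (0, (6))
= (0, (6))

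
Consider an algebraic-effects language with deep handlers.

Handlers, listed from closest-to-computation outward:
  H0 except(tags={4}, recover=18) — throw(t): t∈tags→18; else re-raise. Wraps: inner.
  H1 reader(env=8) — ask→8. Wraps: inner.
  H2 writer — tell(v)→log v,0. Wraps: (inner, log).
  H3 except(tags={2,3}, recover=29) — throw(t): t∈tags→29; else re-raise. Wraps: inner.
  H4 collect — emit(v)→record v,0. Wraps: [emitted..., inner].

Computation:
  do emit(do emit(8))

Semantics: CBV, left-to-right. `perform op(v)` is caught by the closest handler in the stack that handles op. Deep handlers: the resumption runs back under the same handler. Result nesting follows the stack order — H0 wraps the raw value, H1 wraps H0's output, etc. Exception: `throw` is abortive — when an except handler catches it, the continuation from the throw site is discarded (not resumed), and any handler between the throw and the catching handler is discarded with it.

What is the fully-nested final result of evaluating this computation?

Answer: [8, 0, (0, ())]

Working:
emit(8) @ H4 ⇒ out+=8
emit(0) @ H4 ⇒ out+=0
H0 returns 0
H1 returns 0
H2 returns (0, ())
H3 returns (0, ())
H4 returns [8, 0, (0, ())]
= [8, 0, (0, ())]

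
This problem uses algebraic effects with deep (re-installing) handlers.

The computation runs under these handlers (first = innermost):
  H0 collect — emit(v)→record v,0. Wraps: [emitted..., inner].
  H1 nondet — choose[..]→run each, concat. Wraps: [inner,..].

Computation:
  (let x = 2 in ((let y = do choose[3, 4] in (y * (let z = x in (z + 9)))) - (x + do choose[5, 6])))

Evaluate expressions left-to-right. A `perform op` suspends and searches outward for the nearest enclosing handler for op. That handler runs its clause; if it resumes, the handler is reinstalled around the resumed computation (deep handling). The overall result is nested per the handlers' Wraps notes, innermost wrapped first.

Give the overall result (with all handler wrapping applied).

Answer: [[26], [25], [37], [36]]

Evaluation trace:
choose[3, 4] @ H1
  branch[0] choose=3:
    choose[5, 6] @ H1
      branch[0] choose=5:
        H0 returns [26]
        H1 returns [[26]]
      branch[1] choose=6:
        H0 returns [25]
        H1 returns [[25]]
  branch[1] choose=4:
    choose[5, 6] @ H1
      branch[0] choose=5:
        H0 returns [37]
        H1 returns [[37]]
      branch[1] choose=6:
        H0 returns [36]
        H1 returns [[36]]
= [[26], [25], [37], [36]]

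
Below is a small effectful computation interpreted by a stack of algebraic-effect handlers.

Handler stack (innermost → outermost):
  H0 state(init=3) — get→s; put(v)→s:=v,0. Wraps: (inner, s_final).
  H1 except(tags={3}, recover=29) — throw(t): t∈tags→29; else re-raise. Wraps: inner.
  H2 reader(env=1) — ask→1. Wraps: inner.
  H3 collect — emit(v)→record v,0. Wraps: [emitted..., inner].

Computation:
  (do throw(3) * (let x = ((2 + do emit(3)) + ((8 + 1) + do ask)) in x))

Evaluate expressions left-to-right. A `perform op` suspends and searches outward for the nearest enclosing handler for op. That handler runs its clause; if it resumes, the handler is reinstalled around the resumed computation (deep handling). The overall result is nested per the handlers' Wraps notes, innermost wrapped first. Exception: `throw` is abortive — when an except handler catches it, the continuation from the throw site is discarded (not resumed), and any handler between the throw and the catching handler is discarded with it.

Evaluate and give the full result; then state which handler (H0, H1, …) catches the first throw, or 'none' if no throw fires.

Answer: [29] ; first throw caught by: H1

Working:
throw(3) @ H1 caught ⇒ 29
H2 returns 29
H3 returns [29]
= [29]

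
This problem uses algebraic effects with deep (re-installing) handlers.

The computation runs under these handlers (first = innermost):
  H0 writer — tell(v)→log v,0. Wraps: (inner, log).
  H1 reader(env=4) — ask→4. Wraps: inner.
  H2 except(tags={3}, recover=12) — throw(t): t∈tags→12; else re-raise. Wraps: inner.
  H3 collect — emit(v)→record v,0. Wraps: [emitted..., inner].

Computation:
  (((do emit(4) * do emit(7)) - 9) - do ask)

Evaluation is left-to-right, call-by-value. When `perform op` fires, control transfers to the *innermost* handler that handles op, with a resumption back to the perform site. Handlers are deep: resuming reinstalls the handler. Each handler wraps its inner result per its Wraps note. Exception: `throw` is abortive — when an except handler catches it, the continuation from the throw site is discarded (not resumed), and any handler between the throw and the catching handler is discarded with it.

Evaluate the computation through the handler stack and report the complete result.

Answer: [4, 7, (-13, ())]

Working:
emit(4) @ H3 ⇒ out+=4
emit(7) @ H3 ⇒ out+=7
ask @ H1 ⇒ 4
H0 returns (-13, ())
H1 returns (-13, ())
H2 returns (-13, ())
H3 returns [4, 7, (-13, ())]
= [4, 7, (-13, ())]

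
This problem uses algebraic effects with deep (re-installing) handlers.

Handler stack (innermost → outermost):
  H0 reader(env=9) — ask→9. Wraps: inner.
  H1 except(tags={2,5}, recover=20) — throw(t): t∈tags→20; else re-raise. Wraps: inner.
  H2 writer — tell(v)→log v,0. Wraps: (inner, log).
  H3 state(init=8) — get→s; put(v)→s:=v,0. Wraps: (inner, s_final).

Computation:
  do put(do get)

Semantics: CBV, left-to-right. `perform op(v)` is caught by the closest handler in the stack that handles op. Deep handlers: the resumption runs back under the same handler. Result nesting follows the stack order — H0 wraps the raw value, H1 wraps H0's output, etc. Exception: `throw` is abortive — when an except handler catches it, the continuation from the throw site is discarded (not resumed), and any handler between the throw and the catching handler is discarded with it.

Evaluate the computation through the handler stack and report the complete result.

Answer: ((0, ()), 8)

Step-by-step:
get @ H3 ⇒ 8
put(8) @ H3 ⇒ s:=8
H0 returns 0
H1 returns 0
H2 returns (0, ())
H3 returns ((0, ()), 8)
= ((0, ()), 8)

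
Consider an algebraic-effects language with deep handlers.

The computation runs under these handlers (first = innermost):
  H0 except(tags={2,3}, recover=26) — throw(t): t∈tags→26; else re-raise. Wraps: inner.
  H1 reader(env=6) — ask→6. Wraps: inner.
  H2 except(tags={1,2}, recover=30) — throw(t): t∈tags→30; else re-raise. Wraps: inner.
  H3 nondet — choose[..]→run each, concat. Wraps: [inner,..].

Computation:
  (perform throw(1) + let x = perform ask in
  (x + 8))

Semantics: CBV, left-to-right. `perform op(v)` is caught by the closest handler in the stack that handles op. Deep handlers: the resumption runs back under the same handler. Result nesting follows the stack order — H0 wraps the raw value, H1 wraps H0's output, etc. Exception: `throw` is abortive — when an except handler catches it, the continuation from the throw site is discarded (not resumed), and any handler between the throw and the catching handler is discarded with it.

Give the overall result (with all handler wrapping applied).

Answer: [30]

Evaluation trace:
throw(1) @ H0 re-raised
throw(1) @ H2 caught ⇒ 30
H3 returns [30]
= [30]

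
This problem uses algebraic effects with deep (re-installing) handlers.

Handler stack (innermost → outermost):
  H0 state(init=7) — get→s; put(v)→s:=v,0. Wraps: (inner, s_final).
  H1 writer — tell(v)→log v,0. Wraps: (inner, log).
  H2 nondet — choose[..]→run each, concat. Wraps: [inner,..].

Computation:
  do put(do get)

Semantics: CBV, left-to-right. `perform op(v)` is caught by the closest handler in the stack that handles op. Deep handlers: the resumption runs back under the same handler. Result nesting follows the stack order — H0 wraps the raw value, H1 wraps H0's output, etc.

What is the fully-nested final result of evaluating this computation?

Evaluation trace:
get @ H0 ⇒ 7
put(7) @ H0 ⇒ s:=7
H0 returns (0, 7)
H1 returns ((0, 7), ())
H2 returns [((0, 7), ())]
= [((0, 7), ())]

Answer: [((0, 7), ())]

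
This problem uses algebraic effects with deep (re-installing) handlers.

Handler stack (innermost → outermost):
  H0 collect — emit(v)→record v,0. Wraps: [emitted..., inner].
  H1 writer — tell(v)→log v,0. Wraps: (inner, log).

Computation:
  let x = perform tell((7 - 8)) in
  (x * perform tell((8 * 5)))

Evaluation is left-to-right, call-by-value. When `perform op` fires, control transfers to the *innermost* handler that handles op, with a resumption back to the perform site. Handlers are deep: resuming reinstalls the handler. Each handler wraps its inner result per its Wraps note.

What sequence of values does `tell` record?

Answer: (-1, 40)

Step-by-step:
tell(-1) @ H1 ⇒ log+=-1
tell(40) @ H1 ⇒ log+=40
H0 returns [0]
H1 returns ([0], (-1, 40))
= ([0], (-1, 40))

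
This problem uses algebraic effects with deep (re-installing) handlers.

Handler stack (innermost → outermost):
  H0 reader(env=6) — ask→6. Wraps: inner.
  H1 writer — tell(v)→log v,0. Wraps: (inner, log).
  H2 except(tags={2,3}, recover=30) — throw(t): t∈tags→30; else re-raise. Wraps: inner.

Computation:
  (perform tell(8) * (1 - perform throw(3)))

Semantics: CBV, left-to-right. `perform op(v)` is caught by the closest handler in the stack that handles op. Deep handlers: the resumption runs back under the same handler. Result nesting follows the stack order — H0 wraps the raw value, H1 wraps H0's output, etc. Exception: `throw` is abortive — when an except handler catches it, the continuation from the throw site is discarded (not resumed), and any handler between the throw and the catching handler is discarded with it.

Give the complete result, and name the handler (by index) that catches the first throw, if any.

Step-by-step:
tell(8) @ H1 ⇒ log+=8
throw(3) @ H2 caught ⇒ 30
= 30

Answer: 30 ; first throw caught by: H2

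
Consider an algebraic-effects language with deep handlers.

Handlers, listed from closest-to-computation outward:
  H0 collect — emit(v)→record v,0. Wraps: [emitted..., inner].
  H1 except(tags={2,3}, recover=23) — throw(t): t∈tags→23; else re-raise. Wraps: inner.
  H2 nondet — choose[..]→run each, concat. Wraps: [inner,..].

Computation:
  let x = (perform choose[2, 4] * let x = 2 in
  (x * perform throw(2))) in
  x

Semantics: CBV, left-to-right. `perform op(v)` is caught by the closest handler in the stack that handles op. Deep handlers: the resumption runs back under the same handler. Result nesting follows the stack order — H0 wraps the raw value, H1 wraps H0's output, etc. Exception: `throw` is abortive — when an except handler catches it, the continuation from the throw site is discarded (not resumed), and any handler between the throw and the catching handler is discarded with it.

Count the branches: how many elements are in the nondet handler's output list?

Answer: 2

Working:
choose[2, 4] @ H2
  branch[0] choose=2:
    throw(2) @ H1 caught ⇒ 23
    H2 returns [23]
  branch[1] choose=4:
    throw(2) @ H1 caught ⇒ 23
    H2 returns [23]
= [23, 23]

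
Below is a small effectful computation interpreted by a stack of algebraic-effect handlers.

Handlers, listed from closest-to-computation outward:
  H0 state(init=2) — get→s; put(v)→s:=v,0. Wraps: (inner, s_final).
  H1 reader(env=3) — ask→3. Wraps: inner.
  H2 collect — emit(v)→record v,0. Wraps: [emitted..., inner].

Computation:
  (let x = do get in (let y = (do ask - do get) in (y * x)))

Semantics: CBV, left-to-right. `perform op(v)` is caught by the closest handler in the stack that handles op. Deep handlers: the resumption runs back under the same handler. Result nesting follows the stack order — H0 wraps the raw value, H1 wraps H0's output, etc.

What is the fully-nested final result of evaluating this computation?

Answer: [(2, 2)]

Working:
get @ H0 ⇒ 2
ask @ H1 ⇒ 3
get @ H0 ⇒ 2
H0 returns (2, 2)
H1 returns (2, 2)
H2 returns [(2, 2)]
= [(2, 2)]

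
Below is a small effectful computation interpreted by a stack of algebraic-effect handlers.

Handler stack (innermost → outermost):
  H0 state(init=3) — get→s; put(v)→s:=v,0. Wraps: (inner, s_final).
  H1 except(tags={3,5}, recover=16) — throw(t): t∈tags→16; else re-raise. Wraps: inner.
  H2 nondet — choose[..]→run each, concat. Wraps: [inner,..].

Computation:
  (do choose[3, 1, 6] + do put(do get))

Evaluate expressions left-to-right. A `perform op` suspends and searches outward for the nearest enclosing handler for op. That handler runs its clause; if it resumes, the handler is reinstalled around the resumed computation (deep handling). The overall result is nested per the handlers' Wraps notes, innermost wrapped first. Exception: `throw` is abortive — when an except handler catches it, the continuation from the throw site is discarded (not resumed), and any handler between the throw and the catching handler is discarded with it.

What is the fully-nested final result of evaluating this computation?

Answer: [(3, 3), (1, 3), (6, 3)]

Evaluation trace:
choose[3, 1, 6] @ H2
  branch[0] choose=3:
    get @ H0 ⇒ 3
    put(3) @ H0 ⇒ s:=3
    H0 returns (3, 3)
    H1 returns (3, 3)
    H2 returns [(3, 3)]
  branch[1] choose=1:
    get @ H0 ⇒ 3
    put(3) @ H0 ⇒ s:=3
    H0 returns (1, 3)
    H1 returns (1, 3)
    H2 returns [(1, 3)]
  branch[2] choose=6:
    get @ H0 ⇒ 3
    put(3) @ H0 ⇒ s:=3
    H0 returns (6, 3)
    H1 returns (6, 3)
    H2 returns [(6, 3)]
= [(3, 3), (1, 3), (6, 3)]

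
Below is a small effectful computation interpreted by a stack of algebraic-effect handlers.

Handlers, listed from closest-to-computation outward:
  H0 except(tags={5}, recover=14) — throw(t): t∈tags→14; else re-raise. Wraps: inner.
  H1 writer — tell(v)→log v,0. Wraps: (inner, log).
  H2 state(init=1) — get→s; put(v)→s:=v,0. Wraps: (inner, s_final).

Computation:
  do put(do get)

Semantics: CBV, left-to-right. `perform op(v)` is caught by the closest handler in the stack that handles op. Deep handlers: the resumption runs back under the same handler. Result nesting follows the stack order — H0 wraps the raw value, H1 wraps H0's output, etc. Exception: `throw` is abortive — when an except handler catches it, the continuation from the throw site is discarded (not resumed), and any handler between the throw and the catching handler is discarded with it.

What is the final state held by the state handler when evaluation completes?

Step-by-step:
get @ H2 ⇒ 1
put(1) @ H2 ⇒ s:=1
H0 returns 0
H1 returns (0, ())
H2 returns ((0, ()), 1)
= ((0, ()), 1)

Answer: 1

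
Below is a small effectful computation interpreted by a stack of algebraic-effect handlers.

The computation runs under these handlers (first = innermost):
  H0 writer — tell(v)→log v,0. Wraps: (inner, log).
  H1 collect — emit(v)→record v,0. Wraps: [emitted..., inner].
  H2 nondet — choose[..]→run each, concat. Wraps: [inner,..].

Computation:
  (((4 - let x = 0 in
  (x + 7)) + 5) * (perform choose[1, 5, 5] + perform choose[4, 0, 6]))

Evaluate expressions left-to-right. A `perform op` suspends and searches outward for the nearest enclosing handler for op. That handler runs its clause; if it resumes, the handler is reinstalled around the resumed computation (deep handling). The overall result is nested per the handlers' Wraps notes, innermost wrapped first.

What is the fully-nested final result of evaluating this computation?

Step-by-step:
choose[1, 5, 5] @ H2
  branch[0] choose=1:
    choose[4, 0, 6] @ H2
      branch[0] choose=4:
        H0 returns (10, ())
        H1 returns [(10, ())]
        H2 returns [[(10, ())]]
      branch[1] choose=0:
        H0 returns (2, ())
        H1 returns [(2, ())]
        H2 returns [[(2, ())]]
      branch[2] choose=6:
        H0 returns (14, ())
        H1 returns [(14, ())]
        H2 returns [[(14, ())]]
  branch[1] choose=5:
    choose[4, 0, 6] @ H2
      branch[0] choose=4:
        H0 returns (18, ())
        H1 returns [(18, ())]
        H2 returns [[(18, ())]]
      branch[1] choose=0:
        H0 returns (10, ())
        H1 returns [(10, ())]
        H2 returns [[(10, ())]]
      branch[2] choose=6:
        H0 returns (22, ())
        H1 returns [(22, ())]
        H2 returns [[(22, ())]]
  branch[2] choose=5:
    choose[4, 0, 6] @ H2
      branch[0] choose=4:
        H0 returns (18, ())
        H1 returns [(18, ())]
        H2 returns [[(18, ())]]
      branch[1] choose=0:
        H0 returns (10, ())
        H1 returns [(10, ())]
        H2 returns [[(10, ())]]
      branch[2] choose=6:
        H0 returns (22, ())
        H1 returns [(22, ())]
        H2 returns [[(22, ())]]
= [[(10, ())], [(2, ())], [(14, ())], [(18, ())], [(10, ())], [(22, ())], [(18, ())], [(10, ())], [(22, ())]]

Answer: [[(10, ())], [(2, ())], [(14, ())], [(18, ())], [(10, ())], [(22, ())], [(18, ())], [(10, ())], [(22, ())]]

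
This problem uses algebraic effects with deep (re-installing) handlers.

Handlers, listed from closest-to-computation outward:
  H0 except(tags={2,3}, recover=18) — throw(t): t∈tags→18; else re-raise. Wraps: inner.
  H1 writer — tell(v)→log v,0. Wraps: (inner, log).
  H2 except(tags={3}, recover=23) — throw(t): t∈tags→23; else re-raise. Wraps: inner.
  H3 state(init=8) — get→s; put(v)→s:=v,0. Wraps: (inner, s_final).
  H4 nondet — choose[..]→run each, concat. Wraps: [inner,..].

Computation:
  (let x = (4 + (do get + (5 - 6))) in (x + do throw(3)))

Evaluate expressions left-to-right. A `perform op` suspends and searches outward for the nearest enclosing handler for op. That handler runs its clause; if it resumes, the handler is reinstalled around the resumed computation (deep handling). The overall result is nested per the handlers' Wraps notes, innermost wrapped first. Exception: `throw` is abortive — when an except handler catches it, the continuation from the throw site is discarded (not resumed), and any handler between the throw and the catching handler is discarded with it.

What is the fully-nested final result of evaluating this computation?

Answer: [((18, ()), 8)]

Step-by-step:
get @ H3 ⇒ 8
throw(3) @ H0 caught ⇒ 18
H1 returns (18, ())
H2 returns (18, ())
H3 returns ((18, ()), 8)
H4 returns [((18, ()), 8)]
= [((18, ()), 8)]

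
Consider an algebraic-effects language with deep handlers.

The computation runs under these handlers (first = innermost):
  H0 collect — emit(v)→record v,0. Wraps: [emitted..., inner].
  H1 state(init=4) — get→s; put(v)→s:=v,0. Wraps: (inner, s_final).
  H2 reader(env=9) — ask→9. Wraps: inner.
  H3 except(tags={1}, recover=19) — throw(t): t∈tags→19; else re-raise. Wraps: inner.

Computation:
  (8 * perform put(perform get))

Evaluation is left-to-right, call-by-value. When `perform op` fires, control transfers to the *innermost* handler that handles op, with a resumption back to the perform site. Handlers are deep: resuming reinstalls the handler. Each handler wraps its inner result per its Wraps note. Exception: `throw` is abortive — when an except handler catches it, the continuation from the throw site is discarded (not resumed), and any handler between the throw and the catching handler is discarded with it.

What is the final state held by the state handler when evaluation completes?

Answer: 4

Working:
get @ H1 ⇒ 4
put(4) @ H1 ⇒ s:=4
H0 returns [0]
H1 returns ([0], 4)
H2 returns ([0], 4)
H3 returns ([0], 4)
= ([0], 4)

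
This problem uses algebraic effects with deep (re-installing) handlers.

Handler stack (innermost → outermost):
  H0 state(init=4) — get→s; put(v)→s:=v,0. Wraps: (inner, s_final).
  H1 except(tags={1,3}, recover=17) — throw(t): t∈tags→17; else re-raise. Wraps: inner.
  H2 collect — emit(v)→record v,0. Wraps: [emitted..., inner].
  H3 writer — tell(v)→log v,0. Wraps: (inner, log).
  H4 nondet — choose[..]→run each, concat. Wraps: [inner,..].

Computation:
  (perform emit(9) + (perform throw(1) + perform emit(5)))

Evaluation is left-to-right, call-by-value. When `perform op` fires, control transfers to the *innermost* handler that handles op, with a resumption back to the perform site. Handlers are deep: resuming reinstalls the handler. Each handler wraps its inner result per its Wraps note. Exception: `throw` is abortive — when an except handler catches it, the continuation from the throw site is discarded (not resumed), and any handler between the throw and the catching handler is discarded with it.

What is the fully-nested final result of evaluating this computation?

Answer: [([9, 17], ())]

Step-by-step:
emit(9) @ H2 ⇒ out+=9
throw(1) @ H1 caught ⇒ 17
H2 returns [9, 17]
H3 returns ([9, 17], ())
H4 returns [([9, 17], ())]
= [([9, 17], ())]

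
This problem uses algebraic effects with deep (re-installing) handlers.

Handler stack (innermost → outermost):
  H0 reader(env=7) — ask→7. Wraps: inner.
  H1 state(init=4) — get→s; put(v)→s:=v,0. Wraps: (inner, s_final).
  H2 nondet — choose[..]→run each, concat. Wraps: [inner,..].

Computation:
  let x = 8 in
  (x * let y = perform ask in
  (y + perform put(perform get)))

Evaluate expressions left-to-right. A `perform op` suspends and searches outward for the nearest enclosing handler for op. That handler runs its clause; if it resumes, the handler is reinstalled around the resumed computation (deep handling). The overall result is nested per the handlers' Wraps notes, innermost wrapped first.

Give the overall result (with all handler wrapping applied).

Working:
ask @ H0 ⇒ 7
get @ H1 ⇒ 4
put(4) @ H1 ⇒ s:=4
H0 returns 56
H1 returns (56, 4)
H2 returns [(56, 4)]
= [(56, 4)]

Answer: [(56, 4)]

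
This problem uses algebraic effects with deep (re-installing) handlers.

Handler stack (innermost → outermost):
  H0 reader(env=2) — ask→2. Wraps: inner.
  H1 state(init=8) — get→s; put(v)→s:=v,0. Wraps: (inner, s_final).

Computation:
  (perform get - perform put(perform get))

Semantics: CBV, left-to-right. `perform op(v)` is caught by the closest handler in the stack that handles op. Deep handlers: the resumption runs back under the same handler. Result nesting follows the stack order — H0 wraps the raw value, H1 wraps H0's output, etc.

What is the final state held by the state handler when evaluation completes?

Answer: 8

Working:
get @ H1 ⇒ 8
get @ H1 ⇒ 8
put(8) @ H1 ⇒ s:=8
H0 returns 8
H1 returns (8, 8)
= (8, 8)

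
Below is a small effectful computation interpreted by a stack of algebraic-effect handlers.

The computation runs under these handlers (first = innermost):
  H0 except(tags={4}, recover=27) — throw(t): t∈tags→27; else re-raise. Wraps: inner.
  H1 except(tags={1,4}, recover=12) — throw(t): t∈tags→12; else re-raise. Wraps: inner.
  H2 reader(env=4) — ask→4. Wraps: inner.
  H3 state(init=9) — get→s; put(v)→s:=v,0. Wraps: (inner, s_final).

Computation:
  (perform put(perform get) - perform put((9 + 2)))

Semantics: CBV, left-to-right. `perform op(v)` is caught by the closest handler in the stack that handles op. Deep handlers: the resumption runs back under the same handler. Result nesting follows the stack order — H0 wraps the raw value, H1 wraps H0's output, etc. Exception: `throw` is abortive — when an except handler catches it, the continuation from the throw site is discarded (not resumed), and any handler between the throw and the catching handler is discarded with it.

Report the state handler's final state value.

Answer: 11

Working:
get @ H3 ⇒ 9
put(9) @ H3 ⇒ s:=9
put(11) @ H3 ⇒ s:=11
H0 returns 0
H1 returns 0
H2 returns 0
H3 returns (0, 11)
= (0, 11)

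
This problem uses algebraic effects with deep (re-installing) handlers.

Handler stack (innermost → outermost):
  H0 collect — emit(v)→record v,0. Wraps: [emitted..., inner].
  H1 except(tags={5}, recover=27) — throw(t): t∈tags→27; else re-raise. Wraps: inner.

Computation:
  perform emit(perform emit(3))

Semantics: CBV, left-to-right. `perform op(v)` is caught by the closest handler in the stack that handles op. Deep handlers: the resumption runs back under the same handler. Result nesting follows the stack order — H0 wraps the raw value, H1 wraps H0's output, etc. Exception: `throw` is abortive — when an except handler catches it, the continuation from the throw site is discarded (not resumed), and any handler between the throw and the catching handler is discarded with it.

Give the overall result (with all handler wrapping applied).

Answer: [3, 0, 0]

Evaluation trace:
emit(3) @ H0 ⇒ out+=3
emit(0) @ H0 ⇒ out+=0
H0 returns [3, 0, 0]
H1 returns [3, 0, 0]
= [3, 0, 0]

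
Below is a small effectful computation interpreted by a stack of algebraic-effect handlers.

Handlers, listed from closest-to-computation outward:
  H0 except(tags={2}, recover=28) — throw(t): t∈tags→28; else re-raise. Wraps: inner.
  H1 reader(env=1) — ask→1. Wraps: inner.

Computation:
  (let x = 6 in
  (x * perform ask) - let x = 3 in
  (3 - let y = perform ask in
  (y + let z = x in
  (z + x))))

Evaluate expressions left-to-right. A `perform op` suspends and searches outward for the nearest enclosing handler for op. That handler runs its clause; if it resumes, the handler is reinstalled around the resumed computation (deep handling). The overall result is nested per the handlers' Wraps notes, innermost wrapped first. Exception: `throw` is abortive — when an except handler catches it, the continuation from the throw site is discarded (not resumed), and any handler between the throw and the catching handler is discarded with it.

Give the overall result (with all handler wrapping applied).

Evaluation trace:
ask @ H1 ⇒ 1
ask @ H1 ⇒ 1
H0 returns 10
H1 returns 10
= 10

Answer: 10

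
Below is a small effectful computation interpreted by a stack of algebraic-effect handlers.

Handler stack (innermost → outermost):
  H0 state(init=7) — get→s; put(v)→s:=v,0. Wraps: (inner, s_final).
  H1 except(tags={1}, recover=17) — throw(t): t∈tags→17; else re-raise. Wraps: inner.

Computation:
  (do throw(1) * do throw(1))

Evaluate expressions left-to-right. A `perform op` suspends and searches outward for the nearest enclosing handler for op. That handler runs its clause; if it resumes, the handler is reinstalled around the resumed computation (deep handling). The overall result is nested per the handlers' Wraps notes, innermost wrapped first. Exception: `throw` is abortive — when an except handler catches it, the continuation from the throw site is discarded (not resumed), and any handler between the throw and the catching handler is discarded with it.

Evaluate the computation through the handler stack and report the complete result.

Working:
throw(1) @ H1 caught ⇒ 17
= 17

Answer: 17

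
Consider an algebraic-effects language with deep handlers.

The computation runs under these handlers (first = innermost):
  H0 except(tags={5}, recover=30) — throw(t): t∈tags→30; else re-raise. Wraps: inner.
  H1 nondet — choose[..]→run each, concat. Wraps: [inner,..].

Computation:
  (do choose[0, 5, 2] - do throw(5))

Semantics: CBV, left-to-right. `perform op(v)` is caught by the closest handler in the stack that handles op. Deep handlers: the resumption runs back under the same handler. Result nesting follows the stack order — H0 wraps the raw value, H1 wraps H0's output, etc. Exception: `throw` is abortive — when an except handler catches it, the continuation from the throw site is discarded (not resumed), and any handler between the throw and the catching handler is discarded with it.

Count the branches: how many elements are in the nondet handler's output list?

Answer: 3

Working:
choose[0, 5, 2] @ H1
  branch[0] choose=0:
    throw(5) @ H0 caught ⇒ 30
    H1 returns [30]
  branch[1] choose=5:
    throw(5) @ H0 caught ⇒ 30
    H1 returns [30]
  branch[2] choose=2:
    throw(5) @ H0 caught ⇒ 30
    H1 returns [30]
= [30, 30, 30]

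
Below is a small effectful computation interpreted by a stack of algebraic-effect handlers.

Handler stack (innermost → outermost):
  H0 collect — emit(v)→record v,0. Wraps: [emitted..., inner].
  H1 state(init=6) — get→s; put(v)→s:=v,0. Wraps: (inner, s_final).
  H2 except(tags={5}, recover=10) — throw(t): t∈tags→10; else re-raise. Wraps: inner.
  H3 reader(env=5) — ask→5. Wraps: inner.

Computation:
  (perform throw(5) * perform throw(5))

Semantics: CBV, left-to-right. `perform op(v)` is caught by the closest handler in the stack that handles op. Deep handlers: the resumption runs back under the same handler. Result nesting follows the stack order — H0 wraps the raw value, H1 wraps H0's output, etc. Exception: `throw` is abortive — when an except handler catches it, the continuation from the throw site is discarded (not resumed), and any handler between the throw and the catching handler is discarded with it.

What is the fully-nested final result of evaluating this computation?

Answer: 10

Step-by-step:
throw(5) @ H2 caught ⇒ 10
H3 returns 10
= 10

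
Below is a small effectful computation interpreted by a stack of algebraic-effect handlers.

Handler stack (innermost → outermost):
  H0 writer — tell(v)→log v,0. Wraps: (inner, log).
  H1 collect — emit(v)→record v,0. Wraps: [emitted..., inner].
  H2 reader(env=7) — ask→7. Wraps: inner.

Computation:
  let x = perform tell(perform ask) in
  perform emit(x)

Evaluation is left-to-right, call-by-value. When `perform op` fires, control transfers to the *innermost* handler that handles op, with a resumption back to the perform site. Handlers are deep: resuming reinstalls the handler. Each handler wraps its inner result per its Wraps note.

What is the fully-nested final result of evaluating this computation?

Evaluation trace:
ask @ H2 ⇒ 7
tell(7) @ H0 ⇒ log+=7
emit(0) @ H1 ⇒ out+=0
H0 returns (0, (7))
H1 returns [0, (0, (7))]
H2 returns [0, (0, (7))]
= [0, (0, (7))]

Answer: [0, (0, (7))]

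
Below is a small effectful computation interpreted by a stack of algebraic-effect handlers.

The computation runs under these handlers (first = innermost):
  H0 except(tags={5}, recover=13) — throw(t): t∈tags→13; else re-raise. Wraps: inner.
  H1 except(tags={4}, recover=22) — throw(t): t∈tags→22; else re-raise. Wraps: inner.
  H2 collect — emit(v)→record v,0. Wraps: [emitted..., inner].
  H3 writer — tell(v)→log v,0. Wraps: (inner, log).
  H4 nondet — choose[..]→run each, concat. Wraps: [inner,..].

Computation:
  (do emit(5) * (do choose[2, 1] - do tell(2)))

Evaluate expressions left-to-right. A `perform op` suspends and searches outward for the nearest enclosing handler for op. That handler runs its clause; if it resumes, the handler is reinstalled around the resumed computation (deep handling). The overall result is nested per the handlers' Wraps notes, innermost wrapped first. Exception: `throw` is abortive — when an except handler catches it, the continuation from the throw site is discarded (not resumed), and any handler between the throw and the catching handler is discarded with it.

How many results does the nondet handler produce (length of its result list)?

Evaluation trace:
emit(5) @ H2 ⇒ out+=5
choose[2, 1] @ H4
  branch[0] choose=2:
    tell(2) @ H3 ⇒ log+=2
    H0 returns 0
    H1 returns 0
    H2 returns [5, 0]
    H3 returns ([5, 0], (2))
    H4 returns [([5, 0], (2))]
  branch[1] choose=1:
    tell(2) @ H3 ⇒ log+=2
    H0 returns 0
    H1 returns 0
    H2 returns [5, 0]
    H3 returns ([5, 0], (2))
    H4 returns [([5, 0], (2))]
= [([5, 0], (2)), ([5, 0], (2))]

Answer: 2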